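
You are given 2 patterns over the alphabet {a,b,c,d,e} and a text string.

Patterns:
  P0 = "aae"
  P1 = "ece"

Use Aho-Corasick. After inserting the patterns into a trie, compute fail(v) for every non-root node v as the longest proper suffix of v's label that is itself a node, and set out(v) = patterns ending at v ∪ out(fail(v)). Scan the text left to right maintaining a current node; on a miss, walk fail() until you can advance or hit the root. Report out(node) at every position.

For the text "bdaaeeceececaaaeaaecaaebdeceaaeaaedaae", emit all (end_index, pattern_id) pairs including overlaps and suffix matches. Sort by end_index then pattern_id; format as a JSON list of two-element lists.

Build automaton:
Trie (insert patterns):
  0='ε' goto a→1 e→4
  1='a' goto a→2
  2='aa' goto e→3
  3='aae' goto ·  ←P0
  4='e' goto c→5
  5='ec' goto e→6
  6='ece' goto ·  ←P1

BFS fail/out derivation:
  n1('a'): parent n0 fail=0; on 'a' 0 → fail=0;  out ∅∪∅=∅
  n4('e'): parent n0 fail=0; on 'e' 0 → fail=0;  out ∅∪∅=∅
  n2('aa'): parent n1 fail=0; on 'a' 0 → fail=1;  out ∅∪∅=∅
  n5('ec'): parent n4 fail=0; on 'c' 0 → fail=0;  out ∅∪∅=∅
  n3('aae'): parent n2 fail=1; on 'e' 1→0 → fail=4;  out {0}∪∅={0}
  n6('ece'): parent n5 fail=0; on 'e' 0 → fail=4;  out {1}∪∅={1}

Text stream:
pos 0 'b': at 0
pos 1 'd': at 0
pos 2 'a': at 1
pos 3 'a': at 2
pos 4 'e': at 3  → match P0@[2:4]
pos 5 'e': at 4 (fail-walked)
pos 6 'c': at 5
pos 7 'e': at 6  → match P1@[5:7]
pos 8 'e': at 4 (fail-walked)
pos 9 'c': at 5
pos 10 'e': at 6  → match P1@[8:10]
pos 11 'c': at 5 (fail-walked)
pos 12 'a': at 1 (fail-walked)
pos 13 'a': at 2
pos 14 'a': at 2 (fail-walked)
pos 15 'e': at 3  → match P0@[13:15]
pos 16 'a': at 1 (fail-walked)
pos 17 'a': at 2
pos 18 'e': at 3  → match P0@[16:18]
pos 19 'c': at 5 (fail-walked)
pos 20 'a': at 1 (fail-walked)
pos 21 'a': at 2
pos 22 'e': at 3  → match P0@[20:22]
pos 23 'b': at 0 (fail-walked)
pos 24 'd': at 0
pos 25 'e': at 4
pos 26 'c': at 5
pos 27 'e': at 6  → match P1@[25:27]
pos 28 'a': at 1 (fail-walked)
pos 29 'a': at 2
pos 30 'e': at 3  → match P0@[28:30]
pos 31 'a': at 1 (fail-walked)
pos 32 'a': at 2
pos 33 'e': at 3  → match P0@[31:33]
pos 34 'd': at 0 (fail-walked)
pos 35 'a': at 1
pos 36 'a': at 2
pos 37 'e': at 3  → match P0@[35:37]

All matches (sorted): [[4,0],[7,1],[10,1],[15,0],[18,0],[22,0],[27,1],[30,0],[33,0],[37,0]]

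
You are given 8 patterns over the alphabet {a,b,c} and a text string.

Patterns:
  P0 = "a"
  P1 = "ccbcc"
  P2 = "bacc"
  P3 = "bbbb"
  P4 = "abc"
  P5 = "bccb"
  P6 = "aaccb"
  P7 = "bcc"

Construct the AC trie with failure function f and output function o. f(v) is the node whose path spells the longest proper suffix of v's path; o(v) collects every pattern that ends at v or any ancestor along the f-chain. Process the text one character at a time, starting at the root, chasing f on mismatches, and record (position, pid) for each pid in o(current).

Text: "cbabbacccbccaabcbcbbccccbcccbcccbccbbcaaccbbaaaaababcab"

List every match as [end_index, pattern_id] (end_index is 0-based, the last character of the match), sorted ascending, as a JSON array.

Build automaton:
Trie nodes:
  0='ε' goto a→1 b→7 c→2
  1='a' goto a→19 b→14  [P0 ends]
  2='c' goto c→3
  3='cc' goto b→4
  4='ccb' goto c→5
  5='ccbc' goto c→6
  6='ccbcc' goto ·  [P1 ends]
  7='b' goto a→8 b→11 c→16
  8='ba' goto c→9
  9='bac' goto c→10
  10='bacc' goto ·  [P2 ends]
  11='bb' goto b→12
  12='bbb' goto b→13
  13='bbbb' goto ·  [P3 ends]
  14='ab' goto c→15
  15='abc' goto ·  [P4 ends]
  16='bc' goto c→17
  17='bcc' goto b→18  [P7 ends]
  18='bccb' goto ·  [P5 ends]
  19='aa' goto c→20
  20='aac' goto c→21
  21='aacc' goto b→22
  22='aaccb' goto ·  [P6 ends]

Failure links (BFS by depth):
  fail(1) 'a': from fail(0)=0 chase 'a': 0 ⇒ 0;  out={0}∪out(0)={0}
  fail(2) 'c': from fail(0)=0 chase 'c': 0 ⇒ 0;  out=∅∪out(0)=∅
  fail(7) 'b': from fail(0)=0 chase 'b': 0 ⇒ 0;  out=∅∪out(0)=∅
  fail(3) 'cc': from fail(2)=0 chase 'c': 0 ⇒ 2;  out=∅∪out(2)=∅
  fail(8) 'ba': from fail(7)=0 chase 'a': 0 ⇒ 1;  out=∅∪out(1)={0}
  fail(11) 'bb': from fail(7)=0 chase 'b': 0 ⇒ 7;  out=∅∪out(7)=∅
  fail(14) 'ab': from fail(1)=0 chase 'b': 0 ⇒ 7;  out=∅∪out(7)=∅
  fail(16) 'bc': from fail(7)=0 chase 'c': 0 ⇒ 2;  out=∅∪out(2)=∅
  fail(19) 'aa': from fail(1)=0 chase 'a': 0 ⇒ 1;  out=∅∪out(1)={0}
  fail(4) 'ccb': from fail(3)=2 chase 'b': 2→0 ⇒ 7;  out=∅∪out(7)=∅
  fail(9) 'bac': from fail(8)=1 chase 'c': 1→0 ⇒ 2;  out=∅∪out(2)=∅
  fail(12) 'bbb': from fail(11)=7 chase 'b': 7 ⇒ 11;  out=∅∪out(11)=∅
  fail(15) 'abc': from fail(14)=7 chase 'c': 7 ⇒ 16;  out={4}∪out(16)={4}
  fail(17) 'bcc': from fail(16)=2 chase 'c': 2 ⇒ 3;  out={7}∪out(3)={7}
  fail(20) 'aac': from fail(19)=1 chase 'c': 1→0 ⇒ 2;  out=∅∪out(2)=∅
  fail(5) 'ccbc': from fail(4)=7 chase 'c': 7 ⇒ 16;  out=∅∪out(16)=∅
  fail(10) 'bacc': from fail(9)=2 chase 'c': 2 ⇒ 3;  out={2}∪out(3)={2}
  fail(13) 'bbbb': from fail(12)=11 chase 'b': 11 ⇒ 12;  out={3}∪out(12)={3}
  fail(18) 'bccb': from fail(17)=3 chase 'b': 3 ⇒ 4;  out={5}∪out(4)={5}
  fail(21) 'aacc': from fail(20)=2 chase 'c': 2 ⇒ 3;  out=∅∪out(3)=∅
  fail(6) 'ccbcc': from fail(5)=16 chase 'c': 16 ⇒ 17;  out={1}∪out(17)={1,7}
  fail(22) 'aaccb': from fail(21)=3 chase 'b': 3 ⇒ 4;  out={6}∪out(4)={6}

Text stream:
i=0 'c': node 0→2
i=1 'b': node 2→7 ·f
i=2 'a': node 7→8  ** P0@[2:2]
i=3 'b': node 8→14 ·f
i=4 'b': node 14→11 ·f
i=5 'a': node 11→8 ·f  ** P0@[5:5]
i=6 'c': node 8→9
i=7 'c': node 9→10  ** P2@[4:7]
i=8 'c': node 10→3 ·f
i=9 'b': node 3→4
i=10 'c': node 4→5
i=11 'c': node 5→6  ** P1@[7:11],P7@[9:11]
i=12 'a': node 6→1 ·f  ** P0@[12:12]
i=13 'a': node 1→19  ** P0@[13:13]
i=14 'b': node 19→14 ·f
i=15 'c': node 14→15  ** P4@[13:15]
i=16 'b': node 15→7 ·f
i=17 'c': node 7→16
i=18 'b': node 16→7 ·f
i=19 'b': node 7→11
i=20 'c': node 11→16 ·f
i=21 'c': node 16→17  ** P7@[19:21]
i=22 'c': node 17→3 ·f
i=23 'c': node 3→3 ·f
i=24 'b': node 3→4
i=25 'c': node 4→5
i=26 'c': node 5→6  ** P1@[22:26],P7@[24:26]
i=27 'c': node 6→3 ·f
i=28 'b': node 3→4
i=29 'c': node 4→5
i=30 'c': node 5→6  ** P1@[26:30],P7@[28:30]
i=31 'c': node 6→3 ·f
i=32 'b': node 3→4
i=33 'c': node 4→5
i=34 'c': node 5→6  ** P1@[30:34],P7@[32:34]
i=35 'b': node 6→18 ·f  ** P5@[32:35]
i=36 'b': node 18→11 ·f
i=37 'c': node 11→16 ·f
i=38 'a': node 16→1 ·f  ** P0@[38:38]
i=39 'a': node 1→19  ** P0@[39:39]
i=40 'c': node 19→20
i=41 'c': node 20→21
i=42 'b': node 21→22  ** P6@[38:42]
i=43 'b': node 22→11 ·f
i=44 'a': node 11→8 ·f  ** P0@[44:44]
i=45 'a': node 8→19 ·f  ** P0@[45:45]
i=46 'a': node 19→19 ·f  ** P0@[46:46]
i=47 'a': node 19→19 ·f  ** P0@[47:47]
i=48 'a': node 19→19 ·f  ** P0@[48:48]
i=49 'b': node 19→14 ·f
i=50 'a': node 14→8 ·f  ** P0@[50:50]
i=51 'b': node 8→14 ·f
i=52 'c': node 14→15  ** P4@[50:52]
i=53 'a': node 15→1 ·f  ** P0@[53:53]
i=54 'b': node 1→14

Matches: [[2,0],[5,0],[7,2],[11,1],[11,7],[12,0],[13,0],[15,4],[21,7],[26,1],[26,7],[30,1],[30,7],[34,1],[34,7],[35,5],[38,0],[39,0],[42,6],[44,0],[45,0],[46,0],[47,0],[48,0],[50,0],[52,4],[53,0]]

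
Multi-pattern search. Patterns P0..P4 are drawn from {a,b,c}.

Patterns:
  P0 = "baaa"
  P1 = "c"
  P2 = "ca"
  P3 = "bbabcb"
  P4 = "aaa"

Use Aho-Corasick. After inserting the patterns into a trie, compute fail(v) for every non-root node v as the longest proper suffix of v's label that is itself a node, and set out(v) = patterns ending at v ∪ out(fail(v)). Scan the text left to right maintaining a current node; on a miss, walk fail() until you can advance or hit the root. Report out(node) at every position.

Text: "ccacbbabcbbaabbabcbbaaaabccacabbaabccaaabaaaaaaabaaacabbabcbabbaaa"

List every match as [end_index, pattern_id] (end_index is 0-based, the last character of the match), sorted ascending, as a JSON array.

Build automaton:
Trie (insert patterns):
  0='ε' goto a→12 b→1 c→5
  1='b' goto a→2 b→7
  2='ba' goto a→3
  3='baa' goto a→4
  4='baaa' goto ·  [P0 ends]
  5='c' goto a→6  [P1 ends]
  6='ca' goto ·  [P2 ends]
  7='bb' goto a→8
  8='bba' goto b→9
  9='bbab' goto c→10
  10='bbabc' goto b→11
  11='bbabcb' goto ·  [P3 ends]
  12='a' goto a→13
  13='aa' goto a→14
  14='aaa' goto ·  [P4 ends]

Failure links (BFS by depth):
  fail(1) 'b': from fail(0)=0 chase 'b': 0 ⇒ 0;  out=∅∪out(0)=∅
  fail(5) 'c': from fail(0)=0 chase 'c': 0 ⇒ 0;  out={1}∪out(0)={1}
  fail(12) 'a': from fail(0)=0 chase 'a': 0 ⇒ 0;  out=∅∪out(0)=∅
  fail(2) 'ba': from fail(1)=0 chase 'a': 0 ⇒ 12;  out=∅∪out(12)=∅
  fail(6) 'ca': from fail(5)=0 chase 'a': 0 ⇒ 12;  out={2}∪out(12)={2}
  fail(7) 'bb': from fail(1)=0 chase 'b': 0 ⇒ 1;  out=∅∪out(1)=∅
  fail(13) 'aa': from fail(12)=0 chase 'a': 0 ⇒ 12;  out=∅∪out(12)=∅
  fail(3) 'baa': from fail(2)=12 chase 'a': 12 ⇒ 13;  out=∅∪out(13)=∅
  fail(8) 'bba': from fail(7)=1 chase 'a': 1 ⇒ 2;  out=∅∪out(2)=∅
  fail(14) 'aaa': from fail(13)=12 chase 'a': 12 ⇒ 13;  out={4}∪out(13)={4}
  fail(4) 'baaa': from fail(3)=13 chase 'a': 13 ⇒ 14;  out={0}∪out(14)={0,4}
  fail(9) 'bbab': from fail(8)=2 chase 'b': 2→12→0 ⇒ 1;  out=∅∪out(1)=∅
  fail(10) 'bbabc': from fail(9)=1 chase 'c': 1→0 ⇒ 5;  out=∅∪out(5)={1}
  fail(11) 'bbabcb': from fail(10)=5 chase 'b': 5→0 ⇒ 1;  out={3}∪out(1)={3}

Scan:
pos 0 'c': at 5  → match P1@[0:0]
pos 1 'c': at 5 (via fail)  → match P1@[1:1]
pos 2 'a': at 6  → match P2@[1:2]
pos 3 'c': at 5 (via fail)  → match P1@[3:3]
pos 4 'b': at 1 (via fail)
pos 5 'b': at 7
pos 6 'a': at 8
pos 7 'b': at 9
pos 8 'c': at 10  → match P1@[8:8]
pos 9 'b': at 11  → match P3@[4:9]
pos 10 'b': at 7 (via fail)
pos 11 'a': at 8
pos 12 'a': at 3 (via fail)
pos 13 'b': at 1 (via fail)
pos 14 'b': at 7
pos 15 'a': at 8
pos 16 'b': at 9
pos 17 'c': at 10  → match P1@[17:17]
pos 18 'b': at 11  → match P3@[13:18]
pos 19 'b': at 7 (via fail)
pos 20 'a': at 8
pos 21 'a': at 3 (via fail)
pos 22 'a': at 4  → match P0@[19:22],P4@[20:22]
pos 23 'a': at 14 (via fail)  → match P4@[21:23]
pos 24 'b': at 1 (via fail)
pos 25 'c': at 5 (via fail)  → match P1@[25:25]
pos 26 'c': at 5 (via fail)  → match P1@[26:26]
pos 27 'a': at 6  → match P2@[26:27]
pos 28 'c': at 5 (via fail)  → match P1@[28:28]
pos 29 'a': at 6  → match P2@[28:29]
pos 30 'b': at 1 (via fail)
pos 31 'b': at 7
pos 32 'a': at 8
pos 33 'a': at 3 (via fail)
pos 34 'b': at 1 (via fail)
pos 35 'c': at 5 (via fail)  → match P1@[35:35]
pos 36 'c': at 5 (via fail)  → match P1@[36:36]
pos 37 'a': at 6  → match P2@[36:37]
pos 38 'a': at 13 (via fail)
pos 39 'a': at 14  → match P4@[37:39]
pos 40 'b': at 1 (via fail)
pos 41 'a': at 2
pos 42 'a': at 3
pos 43 'a': at 4  → match P0@[40:43],P4@[41:43]
pos 44 'a': at 14 (via fail)  → match P4@[42:44]
pos 45 'a': at 14 (via fail)  → match P4@[43:45]
pos 46 'a': at 14 (via fail)  → match P4@[44:46]
pos 47 'a': at 14 (via fail)  → match P4@[45:47]
pos 48 'b': at 1 (via fail)
pos 49 'a': at 2
pos 50 'a': at 3
pos 51 'a': at 4  → match P0@[48:51],P4@[49:51]
pos 52 'c': at 5 (via fail)  → match P1@[52:52]
pos 53 'a': at 6  → match P2@[52:53]
pos 54 'b': at 1 (via fail)
pos 55 'b': at 7
pos 56 'a': at 8
pos 57 'b': at 9
pos 58 'c': at 10  → match P1@[58:58]
pos 59 'b': at 11  → match P3@[54:59]
pos 60 'a': at 2 (via fail)
pos 61 'b': at 1 (via fail)
pos 62 'b': at 7
pos 63 'a': at 8
pos 64 'a': at 3 (via fail)
pos 65 'a': at 4  → match P0@[62:65],P4@[63:65]

All matches (sorted): [[0,1],[1,1],[2,2],[3,1],[8,1],[9,3],[17,1],[18,3],[22,0],[22,4],[23,4],[25,1],[26,1],[27,2],[28,1],[29,2],[35,1],[36,1],[37,2],[39,4],[43,0],[43,4],[44,4],[45,4],[46,4],[47,4],[51,0],[51,4],[52,1],[53,2],[58,1],[59,3],[65,0],[65,4]]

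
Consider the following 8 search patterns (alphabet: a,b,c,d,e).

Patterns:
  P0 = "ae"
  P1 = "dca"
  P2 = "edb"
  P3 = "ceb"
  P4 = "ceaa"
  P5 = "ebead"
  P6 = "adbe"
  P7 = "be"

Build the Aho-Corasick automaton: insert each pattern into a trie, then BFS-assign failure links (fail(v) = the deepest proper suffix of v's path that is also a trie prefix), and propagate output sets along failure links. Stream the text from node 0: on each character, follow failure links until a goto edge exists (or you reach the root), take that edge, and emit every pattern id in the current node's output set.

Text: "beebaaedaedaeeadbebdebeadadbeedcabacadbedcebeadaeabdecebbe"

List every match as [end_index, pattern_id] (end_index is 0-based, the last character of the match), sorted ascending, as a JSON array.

Build automaton:
Trie nodes:
  0='ε' goto a→1 b→21 c→9 d→3 e→6
  1='a' goto d→18 e→2
  2='ae' goto ·  [P0 ends]
  3='d' goto c→4
  4='dc' goto a→5
  5='dca' goto ·  [P1 ends]
  6='e' goto b→14 d→7
  7='ed' goto b→8
  8='edb' goto ·  [P2 ends]
  9='c' goto e→10
  10='ce' goto a→12 b→11
  11='ceb' goto ·  [P3 ends]
  12='cea' goto a→13
  13='ceaa' goto ·  [P4 ends]
  14='eb' goto e→15
  15='ebe' goto a→16
  16='ebea' goto d→17
  17='ebead' goto ·  [P5 ends]
  18='ad' goto b→19
  19='adb' goto e→20
  20='adbe' goto ·  [P6 ends]
  21='b' goto e→22
  22='be' goto ·  [P7 ends]

BFS fail/out derivation:
  n1('a'): parent n0 fail=0; on 'a' 0 → fail=0;  out ∅∪∅=∅
  n3('d'): parent n0 fail=0; on 'd' 0 → fail=0;  out ∅∪∅=∅
  n6('e'): parent n0 fail=0; on 'e' 0 → fail=0;  out ∅∪∅=∅
  n9('c'): parent n0 fail=0; on 'c' 0 → fail=0;  out ∅∪∅=∅
  n21('b'): parent n0 fail=0; on 'b' 0 → fail=0;  out ∅∪∅=∅
  n2('ae'): parent n1 fail=0; on 'e' 0 → fail=6;  out {0}∪∅={0}
  n4('dc'): parent n3 fail=0; on 'c' 0 → fail=9;  out ∅∪∅=∅
  n7('ed'): parent n6 fail=0; on 'd' 0 → fail=3;  out ∅∪∅=∅
  n10('ce'): parent n9 fail=0; on 'e' 0 → fail=6;  out ∅∪∅=∅
  n14('eb'): parent n6 fail=0; on 'b' 0 → fail=21;  out ∅∪∅=∅
  n18('ad'): parent n1 fail=0; on 'd' 0 → fail=3;  out ∅∪∅=∅
  n22('be'): parent n21 fail=0; on 'e' 0 → fail=6;  out {7}∪∅={7}
  n5('dca'): parent n4 fail=9; on 'a' 9→0 → fail=1;  out {1}∪∅={1}
  n8('edb'): parent n7 fail=3; on 'b' 3→0 → fail=21;  out {2}∪∅={2}
  n11('ceb'): parent n10 fail=6; on 'b' 6 → fail=14;  out {3}∪∅={3}
  n12('cea'): parent n10 fail=6; on 'a' 6→0 → fail=1;  out ∅∪∅=∅
  n15('ebe'): parent n14 fail=21; on 'e' 21 → fail=22;  out ∅∪{7}={7}
  n19('adb'): parent n18 fail=3; on 'b' 3→0 → fail=21;  out ∅∪∅=∅
  n13('ceaa'): parent n12 fail=1; on 'a' 1→0 → fail=1;  out {4}∪∅={4}
  n16('ebea'): parent n15 fail=22; on 'a' 22→6→0 → fail=1;  out ∅∪∅=∅
  n20('adbe'): parent n19 fail=21; on 'e' 21 → fail=22;  out {6}∪{7}={6,7}
  n17('ebead'): parent n16 fail=1; on 'd' 1 → fail=18;  out {5}∪∅={5}

Text stream:
i=0 'b': node 0→21
i=1 'e': node 21→22  → match P7@[0:1]
i=2 'e': node 22→6 ·f
i=3 'b': node 6→14
i=4 'a': node 14→1 ·f
i=5 'a': node 1→1 ·f
i=6 'e': node 1→2  → match P0@[5:6]
i=7 'd': node 2→7 ·f
i=8 'a': node 7→1 ·f
i=9 'e': node 1→2  → match P0@[8:9]
i=10 'd': node 2→7 ·f
i=11 'a': node 7→1 ·f
i=12 'e': node 1→2  → match P0@[11:12]
i=13 'e': node 2→6 ·f
i=14 'a': node 6→1 ·f
i=15 'd': node 1→18
i=16 'b': node 18→19
i=17 'e': node 19→20  → match P6@[14:17],P7@[16:17]
i=18 'b': node 20→14 ·f
i=19 'd': node 14→3 ·f
i=20 'e': node 3→6 ·f
i=21 'b': node 6→14
i=22 'e': node 14→15  → match P7@[21:22]
i=23 'a': node 15→16
i=24 'd': node 16→17  → match P5@[20:24]
i=25 'a': node 17→1 ·f
i=26 'd': node 1→18
i=27 'b': node 18→19
i=28 'e': node 19→20  → match P6@[25:28],P7@[27:28]
i=29 'e': node 20→6 ·f
i=30 'd': node 6→7
i=31 'c': node 7→4 ·f
i=32 'a': node 4→5  → match P1@[30:32]
i=33 'b': node 5→21 ·f
i=34 'a': node 21→1 ·f
i=35 'c': node 1→9 ·f
i=36 'a': node 9→1 ·f
i=37 'd': node 1→18
i=38 'b': node 18→19
i=39 'e': node 19→20  → match P6@[36:39],P7@[38:39]
i=40 'd': node 20→7 ·f
i=41 'c': node 7→4 ·f
i=42 'e': node 4→10 ·f
i=43 'b': node 10→11  → match P3@[41:43]
i=44 'e': node 11→15 ·f  → match P7@[43:44]
i=45 'a': node 15→16
i=46 'd': node 16→17  → match P5@[42:46]
i=47 'a': node 17→1 ·f
i=48 'e': node 1→2  → match P0@[47:48]
i=49 'a': node 2→1 ·f
i=50 'b': node 1→21 ·f
i=51 'd': node 21→3 ·f
i=52 'e': node 3→6 ·f
i=53 'c': node 6→9 ·f
i=54 'e': node 9→10
i=55 'b': node 10→11  → match P3@[53:55]
i=56 'b': node 11→21 ·f
i=57 'e': node 21→22  → match P7@[56:57]

All matches (sorted): [[1,7],[6,0],[9,0],[12,0],[17,6],[17,7],[22,7],[24,5],[28,6],[28,7],[32,1],[39,6],[39,7],[43,3],[44,7],[46,5],[48,0],[55,3],[57,7]]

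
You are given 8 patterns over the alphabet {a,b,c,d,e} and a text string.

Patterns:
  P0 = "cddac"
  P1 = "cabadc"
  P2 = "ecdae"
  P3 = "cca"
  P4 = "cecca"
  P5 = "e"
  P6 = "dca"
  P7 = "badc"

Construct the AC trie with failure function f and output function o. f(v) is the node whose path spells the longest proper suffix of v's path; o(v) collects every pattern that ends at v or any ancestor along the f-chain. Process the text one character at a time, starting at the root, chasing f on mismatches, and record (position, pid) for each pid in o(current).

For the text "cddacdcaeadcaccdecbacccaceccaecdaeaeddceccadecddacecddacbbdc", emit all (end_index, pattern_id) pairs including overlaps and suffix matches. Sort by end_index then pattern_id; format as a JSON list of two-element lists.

Build automaton:
Trie (insert patterns):
  0='ε' goto b→25 c→1 d→22 e→11
  1='c' goto a→6 c→16 d→2 e→18
  2='cd' goto d→3
  3='cdd' goto a→4
  4='cdda' goto c→5
  5='cddac' goto ·  ←P0
  6='ca' goto b→7
  7='cab' goto a→8
  8='caba' goto d→9
  9='cabad' goto c→10
  10='cabadc' goto ·  ←P1
  11='e' goto c→12  ←P5
  12='ec' goto d→13
  13='ecd' goto a→14
  14='ecda' goto e→15
  15='ecdae' goto ·  ←P2
  16='cc' goto a→17
  17='cca' goto ·  ←P3
  18='ce' goto c→19
  19='cec' goto c→20
  20='cecc' goto a→21
  21='cecca' goto ·  ←P4
  22='d' goto c→23
  23='dc' goto a→24
  24='dca' goto ·  ←P6
  25='b' goto a→26
  26='ba' goto d→27
  27='bad' goto c→28
  28='badc' goto ·  ←P7

BFS fail/out derivation:
  n1('c'): parent n0 fail=0; on 'c' 0 → fail=0;  out ∅∪∅=∅
  n11('e'): parent n0 fail=0; on 'e' 0 → fail=0;  out {5}∪∅={5}
  n22('d'): parent n0 fail=0; on 'd' 0 → fail=0;  out ∅∪∅=∅
  n25('b'): parent n0 fail=0; on 'b' 0 → fail=0;  out ∅∪∅=∅
  n2('cd'): parent n1 fail=0; on 'd' 0 → fail=22;  out ∅∪∅=∅
  n6('ca'): parent n1 fail=0; on 'a' 0 → fail=0;  out ∅∪∅=∅
  n12('ec'): parent n11 fail=0; on 'c' 0 → fail=1;  out ∅∪∅=∅
  n16('cc'): parent n1 fail=0; on 'c' 0 → fail=1;  out ∅∪∅=∅
  n18('ce'): parent n1 fail=0; on 'e' 0 → fail=11;  out ∅∪{5}={5}
  n23('dc'): parent n22 fail=0; on 'c' 0 → fail=1;  out ∅∪∅=∅
  n26('ba'): parent n25 fail=0; on 'a' 0 → fail=0;  out ∅∪∅=∅
  n3('cdd'): parent n2 fail=22; on 'd' 22→0 → fail=22;  out ∅∪∅=∅
  n7('cab'): parent n6 fail=0; on 'b' 0 → fail=25;  out ∅∪∅=∅
  n13('ecd'): parent n12 fail=1; on 'd' 1 → fail=2;  out ∅∪∅=∅
  n17('cca'): parent n16 fail=1; on 'a' 1 → fail=6;  out {3}∪∅={3}
  n19('cec'): parent n18 fail=11; on 'c' 11 → fail=12;  out ∅∪∅=∅
  n24('dca'): parent n23 fail=1; on 'a' 1 → fail=6;  out {6}∪∅={6}
  n27('bad'): parent n26 fail=0; on 'd' 0 → fail=22;  out ∅∪∅=∅
  n4('cdda'): parent n3 fail=22; on 'a' 22→0 → fail=0;  out ∅∪∅=∅
  n8('caba'): parent n7 fail=25; on 'a' 25 → fail=26;  out ∅∪∅=∅
  n14('ecda'): parent n13 fail=2; on 'a' 2→22→0 → fail=0;  out ∅∪∅=∅
  n20('cecc'): parent n19 fail=12; on 'c' 12→1 → fail=16;  out ∅∪∅=∅
  n28('badc'): parent n27 fail=22; on 'c' 22 → fail=23;  out {7}∪∅={7}
  n5('cddac'): parent n4 fail=0; on 'c' 0 → fail=1;  out {0}∪∅={0}
  n9('cabad'): parent n8 fail=26; on 'd' 26 → fail=27;  out ∅∪∅=∅
  n15('ecdae'): parent n14 fail=0; on 'e' 0 → fail=11;  out {2}∪{5}={2,5}
  n21('cecca'): parent n20 fail=16; on 'a' 16 → fail=17;  out {4}∪{3}={3,4}
  n10('cabadc'): parent n9 fail=27; on 'c' 27 → fail=28;  out {1}∪{7}={1,7}

Run:
i=0 'c': node 0→1
i=1 'd': node 1→2
i=2 'd': node 2→3
i=3 'a': node 3→4
i=4 'c': node 4→5  ** P0@[0:4]
i=5 'd': node 5→2 (fail-walked)
i=6 'c': node 2→23 (fail-walked)
i=7 'a': node 23→24  ** P6@[5:7]
i=8 'e': node 24→11 (fail-walked)  ** P5@[8:8]
i=9 'a': node 11→0 (fail-walked)
i=10 'd': node 0→22
i=11 'c': node 22→23
i=12 'a': node 23→24  ** P6@[10:12]
i=13 'c': node 24→1 (fail-walked)
i=14 'c': node 1→16
i=15 'd': node 16→2 (fail-walked)
i=16 'e': node 2→11 (fail-walked)  ** P5@[16:16]
i=17 'c': node 11→12
i=18 'b': node 12→25 (fail-walked)
i=19 'a': node 25→26
i=20 'c': node 26→1 (fail-walked)
i=21 'c': node 1→16
i=22 'c': node 16→16 (fail-walked)
i=23 'a': node 16→17  ** P3@[21:23]
i=24 'c': node 17→1 (fail-walked)
i=25 'e': node 1→18  ** P5@[25:25]
i=26 'c': node 18→19
i=27 'c': node 19→20
i=28 'a': node 20→21  ** P3@[26:28],P4@[24:28]
i=29 'e': node 21→11 (fail-walked)  ** P5@[29:29]
i=30 'c': node 11→12
i=31 'd': node 12→13
i=32 'a': node 13→14
i=33 'e': node 14→15  ** P2@[29:33],P5@[33:33]
i=34 'a': node 15→0 (fail-walked)
i=35 'e': node 0→11  ** P5@[35:35]
i=36 'd': node 11→22 (fail-walked)
i=37 'd': node 22→22 (fail-walked)
i=38 'c': node 22→23
i=39 'e': node 23→18 (fail-walked)  ** P5@[39:39]
i=40 'c': node 18→19
i=41 'c': node 19→20
i=42 'a': node 20→21  ** P3@[40:42],P4@[38:42]
i=43 'd': node 21→22 (fail-walked)
i=44 'e': node 22→11 (fail-walked)  ** P5@[44:44]
i=45 'c': node 11→12
i=46 'd': node 12→13
i=47 'd': node 13→3 (fail-walked)
i=48 'a': node 3→4
i=49 'c': node 4→5  ** P0@[45:49]
i=50 'e': node 5→18 (fail-walked)  ** P5@[50:50]
i=51 'c': node 18→19
i=52 'd': node 19→13 (fail-walked)
i=53 'd': node 13→3 (fail-walked)
i=54 'a': node 3→4
i=55 'c': node 4→5  ** P0@[51:55]
i=56 'b': node 5→25 (fail-walked)
i=57 'b': node 25→25 (fail-walked)
i=58 'd': node 25→22 (fail-walked)
i=59 'c': node 22→23

All matches (sorted): [[4,0],[7,6],[8,5],[12,6],[16,5],[23,3],[25,5],[28,3],[28,4],[29,5],[33,2],[33,5],[35,5],[39,5],[42,3],[42,4],[44,5],[49,0],[50,5],[55,0]]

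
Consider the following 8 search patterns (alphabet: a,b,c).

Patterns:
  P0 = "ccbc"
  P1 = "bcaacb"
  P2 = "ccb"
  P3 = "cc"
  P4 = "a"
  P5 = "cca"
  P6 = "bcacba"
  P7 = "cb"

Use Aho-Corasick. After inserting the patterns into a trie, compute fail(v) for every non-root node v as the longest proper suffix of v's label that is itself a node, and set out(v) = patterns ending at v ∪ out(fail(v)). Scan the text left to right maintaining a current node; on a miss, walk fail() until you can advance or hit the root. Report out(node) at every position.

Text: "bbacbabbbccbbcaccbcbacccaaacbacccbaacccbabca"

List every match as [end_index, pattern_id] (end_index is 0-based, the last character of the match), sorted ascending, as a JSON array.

Construct AC machine:
Trie nodes:
  0='ε' goto a→11 b→5 c→1
  1='c' goto b→16 c→2
  2='cc' goto a→12 b→3  ←P3
  3='ccb' goto c→4  ←P2
  4='ccbc' goto ·  ←P0
  5='b' goto c→6
  6='bc' goto a→7
  7='bca' goto a→8 c→13
  8='bcaa' goto c→9
  9='bcaac' goto b→10
  10='bcaacb' goto ·  ←P1
  11='a' goto ·  ←P4
  12='cca' goto ·  ←P5
  13='bcac' goto b→14
  14='bcacb' goto a→15
  15='bcacba' goto ·  ←P6
  16='cb' goto ·  ←P7

Failure links (BFS by depth):
  fail(1) 'c': from fail(0)=0 chase 'c': 0 ⇒ 0;  out=∅∪out(0)=∅
  fail(5) 'b': from fail(0)=0 chase 'b': 0 ⇒ 0;  out=∅∪out(0)=∅
  fail(11) 'a': from fail(0)=0 chase 'a': 0 ⇒ 0;  out={4}∪out(0)={4}
  fail(2) 'cc': from fail(1)=0 chase 'c': 0 ⇒ 1;  out={3}∪out(1)={3}
  fail(6) 'bc': from fail(5)=0 chase 'c': 0 ⇒ 1;  out=∅∪out(1)=∅
  fail(16) 'cb': from fail(1)=0 chase 'b': 0 ⇒ 5;  out={7}∪out(5)={7}
  fail(3) 'ccb': from fail(2)=1 chase 'b': 1 ⇒ 16;  out={2}∪out(16)={2,7}
  fail(7) 'bca': from fail(6)=1 chase 'a': 1→0 ⇒ 11;  out=∅∪out(11)={4}
  fail(12) 'cca': from fail(2)=1 chase 'a': 1→0 ⇒ 11;  out={5}∪out(11)={4,5}
  fail(4) 'ccbc': from fail(3)=16 chase 'c': 16→5 ⇒ 6;  out={0}∪out(6)={0}
  fail(8) 'bcaa': from fail(7)=11 chase 'a': 11→0 ⇒ 11;  out=∅∪out(11)={4}
  fail(13) 'bcac': from fail(7)=11 chase 'c': 11→0 ⇒ 1;  out=∅∪out(1)=∅
  fail(9) 'bcaac': from fail(8)=11 chase 'c': 11→0 ⇒ 1;  out=∅∪out(1)=∅
  fail(14) 'bcacb': from fail(13)=1 chase 'b': 1 ⇒ 16;  out=∅∪out(16)={7}
  fail(10) 'bcaacb': from fail(9)=1 chase 'b': 1 ⇒ 16;  out={1}∪out(16)={1,7}
  fail(15) 'bcacba': from fail(14)=16 chase 'a': 16→5→0 ⇒ 11;  out={6}∪out(11)={4,6}

Run:
[0] read 'b'  n0⇒n5
[1] read 'b'  n5⇒n5 ·f
[2] read 'a'  n5⇒n11 ·f  ** P4@[2:2]
[3] read 'c'  n11⇒n1 ·f
[4] read 'b'  n1⇒n16  ** P7@[3:4]
[5] read 'a'  n16⇒n11 ·f  ** P4@[5:5]
[6] read 'b'  n11⇒n5 ·f
[7] read 'b'  n5⇒n5 ·f
[8] read 'b'  n5⇒n5 ·f
[9] read 'c'  n5⇒n6
[10] read 'c'  n6⇒n2 ·f  ** P3@[9:10]
[11] read 'b'  n2⇒n3  ** P2@[9:11],P7@[10:11]
[12] read 'b'  n3⇒n5 ·f
[13] read 'c'  n5⇒n6
[14] read 'a'  n6⇒n7  ** P4@[14:14]
[15] read 'c'  n7⇒n13
[16] read 'c'  n13⇒n2 ·f  ** P3@[15:16]
[17] read 'b'  n2⇒n3  ** P2@[15:17],P7@[16:17]
[18] read 'c'  n3⇒n4  ** P0@[15:18]
[19] read 'b'  n4⇒n16 ·f  ** P7@[18:19]
[20] read 'a'  n16⇒n11 ·f  ** P4@[20:20]
[21] read 'c'  n11⇒n1 ·f
[22] read 'c'  n1⇒n2  ** P3@[21:22]
[23] read 'c'  n2⇒n2 ·f  ** P3@[22:23]
[24] read 'a'  n2⇒n12  ** P4@[24:24],P5@[22:24]
[25] read 'a'  n12⇒n11 ·f  ** P4@[25:25]
[26] read 'a'  n11⇒n11 ·f  ** P4@[26:26]
[27] read 'c'  n11⇒n1 ·f
[28] read 'b'  n1⇒n16  ** P7@[27:28]
[29] read 'a'  n16⇒n11 ·f  ** P4@[29:29]
[30] read 'c'  n11⇒n1 ·f
[31] read 'c'  n1⇒n2  ** P3@[30:31]
[32] read 'c'  n2⇒n2 ·f  ** P3@[31:32]
[33] read 'b'  n2⇒n3  ** P2@[31:33],P7@[32:33]
[34] read 'a'  n3⇒n11 ·f  ** P4@[34:34]
[35] read 'a'  n11⇒n11 ·f  ** P4@[35:35]
[36] read 'c'  n11⇒n1 ·f
[37] read 'c'  n1⇒n2  ** P3@[36:37]
[38] read 'c'  n2⇒n2 ·f  ** P3@[37:38]
[39] read 'b'  n2⇒n3  ** P2@[37:39],P7@[38:39]
[40] read 'a'  n3⇒n11 ·f  ** P4@[40:40]
[41] read 'b'  n11⇒n5 ·f
[42] read 'c'  n5⇒n6
[43] read 'a'  n6⇒n7  ** P4@[43:43]

Matches: [[2,4],[4,7],[5,4],[10,3],[11,2],[11,7],[14,4],[16,3],[17,2],[17,7],[18,0],[19,7],[20,4],[22,3],[23,3],[24,4],[24,5],[25,4],[26,4],[28,7],[29,4],[31,3],[32,3],[33,2],[33,7],[34,4],[35,4],[37,3],[38,3],[39,2],[39,7],[40,4],[43,4]]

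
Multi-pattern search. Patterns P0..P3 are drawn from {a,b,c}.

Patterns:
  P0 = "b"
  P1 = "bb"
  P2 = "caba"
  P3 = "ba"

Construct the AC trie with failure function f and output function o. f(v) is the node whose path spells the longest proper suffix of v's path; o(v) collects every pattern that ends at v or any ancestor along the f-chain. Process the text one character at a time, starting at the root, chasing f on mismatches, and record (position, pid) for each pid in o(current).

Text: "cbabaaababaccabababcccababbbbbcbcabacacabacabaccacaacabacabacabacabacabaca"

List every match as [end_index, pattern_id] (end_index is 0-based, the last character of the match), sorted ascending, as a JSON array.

Build automaton:
Trie (insert patterns):
  0='ε' goto b→1 c→3
  1='b' goto a→7 b→2  [P0 ends]
  2='bb' goto ·  [P1 ends]
  3='c' goto a→4
  4='ca' goto b→5
  5='cab' goto a→6
  6='caba' goto ·  [P2 ends]
  7='ba' goto ·  [P3 ends]

BFS fail/out derivation:
  fail(1) 'b': from fail(0)=0 chase 'b': 0 ⇒ 0;  out={0}∪out(0)={0}
  fail(3) 'c': from fail(0)=0 chase 'c': 0 ⇒ 0;  out=∅∪out(0)=∅
  fail(2) 'bb': from fail(1)=0 chase 'b': 0 ⇒ 1;  out={1}∪out(1)={0,1}
  fail(4) 'ca': from fail(3)=0 chase 'a': 0 ⇒ 0;  out=∅∪out(0)=∅
  fail(7) 'ba': from fail(1)=0 chase 'a': 0 ⇒ 0;  out={3}∪out(0)={3}
  fail(5) 'cab': from fail(4)=0 chase 'b': 0 ⇒ 1;  out=∅∪out(1)={0}
  fail(6) 'caba': from fail(5)=1 chase 'a': 1 ⇒ 7;  out={2}∪out(7)={2,3}

Text stream:
pos 0 'c': at 3
pos 1 'b': at 1 ·f  → match P0@[1:1]
pos 2 'a': at 7  → match P3@[1:2]
pos 3 'b': at 1 ·f  → match P0@[3:3]
pos 4 'a': at 7  → match P3@[3:4]
pos 5 'a': at 0 ·f
pos 6 'a': at 0
pos 7 'b': at 1  → match P0@[7:7]
pos 8 'a': at 7  → match P3@[7:8]
pos 9 'b': at 1 ·f  → match P0@[9:9]
pos 10 'a': at 7  → match P3@[9:10]
pos 11 'c': at 3 ·f
pos 12 'c': at 3 ·f
pos 13 'a': at 4
pos 14 'b': at 5  → match P0@[14:14]
pos 15 'a': at 6  → match P2@[12:15],P3@[14:15]
pos 16 'b': at 1 ·f  → match P0@[16:16]
pos 17 'a': at 7  → match P3@[16:17]
pos 18 'b': at 1 ·f  → match P0@[18:18]
pos 19 'c': at 3 ·f
pos 20 'c': at 3 ·f
pos 21 'c': at 3 ·f
pos 22 'a': at 4
pos 23 'b': at 5  → match P0@[23:23]
pos 24 'a': at 6  → match P2@[21:24],P3@[23:24]
pos 25 'b': at 1 ·f  → match P0@[25:25]
pos 26 'b': at 2  → match P0@[26:26],P1@[25:26]
pos 27 'b': at 2 ·f  → match P0@[27:27],P1@[26:27]
pos 28 'b': at 2 ·f  → match P0@[28:28],P1@[27:28]
pos 29 'b': at 2 ·f  → match P0@[29:29],P1@[28:29]
pos 30 'c': at 3 ·f
pos 31 'b': at 1 ·f  → match P0@[31:31]
pos 32 'c': at 3 ·f
pos 33 'a': at 4
pos 34 'b': at 5  → match P0@[34:34]
pos 35 'a': at 6  → match P2@[32:35],P3@[34:35]
pos 36 'c': at 3 ·f
pos 37 'a': at 4
pos 38 'c': at 3 ·f
pos 39 'a': at 4
pos 40 'b': at 5  → match P0@[40:40]
pos 41 'a': at 6  → match P2@[38:41],P3@[40:41]
pos 42 'c': at 3 ·f
pos 43 'a': at 4
pos 44 'b': at 5  → match P0@[44:44]
pos 45 'a': at 6  → match P2@[42:45],P3@[44:45]
pos 46 'c': at 3 ·f
pos 47 'c': at 3 ·f
pos 48 'a': at 4
pos 49 'c': at 3 ·f
pos 50 'a': at 4
pos 51 'a': at 0 ·f
pos 52 'c': at 3
pos 53 'a': at 4
pos 54 'b': at 5  → match P0@[54:54]
pos 55 'a': at 6  → match P2@[52:55],P3@[54:55]
pos 56 'c': at 3 ·f
pos 57 'a': at 4
pos 58 'b': at 5  → match P0@[58:58]
pos 59 'a': at 6  → match P2@[56:59],P3@[58:59]
pos 60 'c': at 3 ·f
pos 61 'a': at 4
pos 62 'b': at 5  → match P0@[62:62]
pos 63 'a': at 6  → match P2@[60:63],P3@[62:63]
pos 64 'c': at 3 ·f
pos 65 'a': at 4
pos 66 'b': at 5  → match P0@[66:66]
pos 67 'a': at 6  → match P2@[64:67],P3@[66:67]
pos 68 'c': at 3 ·f
pos 69 'a': at 4
pos 70 'b': at 5  → match P0@[70:70]
pos 71 'a': at 6  → match P2@[68:71],P3@[70:71]
pos 72 'c': at 3 ·f
pos 73 'a': at 4

Matches: [[1,0],[2,3],[3,0],[4,3],[7,0],[8,3],[9,0],[10,3],[14,0],[15,2],[15,3],[16,0],[17,3],[18,0],[23,0],[24,2],[24,3],[25,0],[26,0],[26,1],[27,0],[27,1],[28,0],[28,1],[29,0],[29,1],[31,0],[34,0],[35,2],[35,3],[40,0],[41,2],[41,3],[44,0],[45,2],[45,3],[54,0],[55,2],[55,3],[58,0],[59,2],[59,3],[62,0],[63,2],[63,3],[66,0],[67,2],[67,3],[70,0],[71,2],[71,3]]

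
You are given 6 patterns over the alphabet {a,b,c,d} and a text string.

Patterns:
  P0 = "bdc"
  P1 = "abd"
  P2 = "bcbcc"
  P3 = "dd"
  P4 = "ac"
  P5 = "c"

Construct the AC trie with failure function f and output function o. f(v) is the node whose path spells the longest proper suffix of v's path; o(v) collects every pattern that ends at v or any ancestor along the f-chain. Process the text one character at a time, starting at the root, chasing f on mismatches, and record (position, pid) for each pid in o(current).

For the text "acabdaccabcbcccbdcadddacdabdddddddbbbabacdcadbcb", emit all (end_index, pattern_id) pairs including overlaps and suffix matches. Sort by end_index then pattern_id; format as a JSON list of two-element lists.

Build:
Trie (insert patterns):
  n0 'ε': a→4 b→1 c→14 d→11
  n1 'b': c→7 d→2
  n2 'bd': c→3
  n3 'bdc': ·  [P0 ends]
  n4 'a': b→5 c→13
  n5 'ab': d→6
  n6 'abd': ·  [P1 ends]
  n7 'bc': b→8
  n8 'bcb': c→9
  n9 'bcbc': c→10
  n10 'bcbcc': ·  [P2 ends]
  n11 'd': d→12
  n12 'dd': ·  [P3 ends]
  n13 'ac': ·  [P4 ends]
  n14 'c': ·  [P5 ends]

Failure links (BFS by depth):
  n1('b'): parent n0 fail=0; on 'b' 0 → fail=0;  out ∅∪∅=∅
  n4('a'): parent n0 fail=0; on 'a' 0 → fail=0;  out ∅∪∅=∅
  n11('d'): parent n0 fail=0; on 'd' 0 → fail=0;  out ∅∪∅=∅
  n14('c'): parent n0 fail=0; on 'c' 0 → fail=0;  out {5}∪∅={5}
  n2('bd'): parent n1 fail=0; on 'd' 0 → fail=11;  out ∅∪∅=∅
  n5('ab'): parent n4 fail=0; on 'b' 0 → fail=1;  out ∅∪∅=∅
  n7('bc'): parent n1 fail=0; on 'c' 0 → fail=14;  out ∅∪{5}={5}
  n12('dd'): parent n11 fail=0; on 'd' 0 → fail=11;  out {3}∪∅={3}
  n13('ac'): parent n4 fail=0; on 'c' 0 → fail=14;  out {4}∪{5}={4,5}
  n3('bdc'): parent n2 fail=11; on 'c' 11→0 → fail=14;  out {0}∪{5}={0,5}
  n6('abd'): parent n5 fail=1; on 'd' 1 → fail=2;  out {1}∪∅={1}
  n8('bcb'): parent n7 fail=14; on 'b' 14→0 → fail=1;  out ∅∪∅=∅
  n9('bcbc'): parent n8 fail=1; on 'c' 1 → fail=7;  out ∅∪{5}={5}
  n10('bcbcc'): parent n9 fail=7; on 'c' 7→14→0 → fail=14;  out {2}∪{5}={2,5}

Text stream:
[0] read 'a'  n0⇒n4
[1] read 'c'  n4⇒n13  emit P4@[0:1],P5@[1:1]
[2] read 'a'  n13⇒n4 (via fail)
[3] read 'b'  n4⇒n5
[4] read 'd'  n5⇒n6  emit P1@[2:4]
[5] read 'a'  n6⇒n4 (via fail)
[6] read 'c'  n4⇒n13  emit P4@[5:6],P5@[6:6]
[7] read 'c'  n13⇒n14 (via fail)  emit P5@[7:7]
[8] read 'a'  n14⇒n4 (via fail)
[9] read 'b'  n4⇒n5
[10] read 'c'  n5⇒n7 (via fail)  emit P5@[10:10]
[11] read 'b'  n7⇒n8
[12] read 'c'  n8⇒n9  emit P5@[12:12]
[13] read 'c'  n9⇒n10  emit P2@[9:13],P5@[13:13]
[14] read 'c'  n10⇒n14 (via fail)  emit P5@[14:14]
[15] read 'b'  n14⇒n1 (via fail)
[16] read 'd'  n1⇒n2
[17] read 'c'  n2⇒n3  emit P0@[15:17],P5@[17:17]
[18] read 'a'  n3⇒n4 (via fail)
[19] read 'd'  n4⇒n11 (via fail)
[20] read 'd'  n11⇒n12  emit P3@[19:20]
[21] read 'd'  n12⇒n12 (via fail)  emit P3@[20:21]
[22] read 'a'  n12⇒n4 (via fail)
[23] read 'c'  n4⇒n13  emit P4@[22:23],P5@[23:23]
[24] read 'd'  n13⇒n11 (via fail)
[25] read 'a'  n11⇒n4 (via fail)
[26] read 'b'  n4⇒n5
[27] read 'd'  n5⇒n6  emit P1@[25:27]
[28] read 'd'  n6⇒n12 (via fail)  emit P3@[27:28]
[29] read 'd'  n12⇒n12 (via fail)  emit P3@[28:29]
[30] read 'd'  n12⇒n12 (via fail)  emit P3@[29:30]
[31] read 'd'  n12⇒n12 (via fail)  emit P3@[30:31]
[32] read 'd'  n12⇒n12 (via fail)  emit P3@[31:32]
[33] read 'd'  n12⇒n12 (via fail)  emit P3@[32:33]
[34] read 'b'  n12⇒n1 (via fail)
[35] read 'b'  n1⇒n1 (via fail)
[36] read 'b'  n1⇒n1 (via fail)
[37] read 'a'  n1⇒n4 (via fail)
[38] read 'b'  n4⇒n5
[39] read 'a'  n5⇒n4 (via fail)
[40] read 'c'  n4⇒n13  emit P4@[39:40],P5@[40:40]
[41] read 'd'  n13⇒n11 (via fail)
[42] read 'c'  n11⇒n14 (via fail)  emit P5@[42:42]
[43] read 'a'  n14⇒n4 (via fail)
[44] read 'd'  n4⇒n11 (via fail)
[45] read 'b'  n11⇒n1 (via fail)
[46] read 'c'  n1⇒n7  emit P5@[46:46]
[47] read 'b'  n7⇒n8

All matches (sorted): [[1,4],[1,5],[4,1],[6,4],[6,5],[7,5],[10,5],[12,5],[13,2],[13,5],[14,5],[17,0],[17,5],[20,3],[21,3],[23,4],[23,5],[27,1],[28,3],[29,3],[30,3],[31,3],[32,3],[33,3],[40,4],[40,5],[42,5],[46,5]]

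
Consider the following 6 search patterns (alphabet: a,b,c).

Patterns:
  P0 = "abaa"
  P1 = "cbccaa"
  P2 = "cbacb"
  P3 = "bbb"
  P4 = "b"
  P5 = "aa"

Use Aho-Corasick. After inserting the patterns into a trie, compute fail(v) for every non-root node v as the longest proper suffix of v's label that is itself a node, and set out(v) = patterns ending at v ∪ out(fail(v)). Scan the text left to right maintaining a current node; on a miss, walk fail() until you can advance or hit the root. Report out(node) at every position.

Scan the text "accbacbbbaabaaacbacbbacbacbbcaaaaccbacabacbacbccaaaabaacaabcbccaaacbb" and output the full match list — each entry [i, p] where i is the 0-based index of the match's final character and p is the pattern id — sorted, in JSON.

Build:
Trie (insert patterns):
  0='ε' goto a→1 b→14 c→5
  1='a' goto a→17 b→2
  2='ab' goto a→3
  3='aba' goto a→4
  4='abaa' goto ·  [P0 ends]
  5='c' goto b→6
  6='cb' goto a→11 c→7
  7='cbc' goto c→8
  8='cbcc' goto a→9
  9='cbcca' goto a→10
  10='cbccaa' goto ·  [P1 ends]
  11='cba' goto c→12
  12='cbac' goto b→13
  13='cbacb' goto ·  [P2 ends]
  14='b' goto b→15  [P4 ends]
  15='bb' goto b→16
  16='bbb' goto ·  [P3 ends]
  17='aa' goto ·  [P5 ends]

BFS fail/out derivation:
  fail(1) 'a': from fail(0)=0 chase 'a': 0 ⇒ 0;  out=∅∪out(0)=∅
  fail(5) 'c': from fail(0)=0 chase 'c': 0 ⇒ 0;  out=∅∪out(0)=∅
  fail(14) 'b': from fail(0)=0 chase 'b': 0 ⇒ 0;  out={4}∪out(0)={4}
  fail(2) 'ab': from fail(1)=0 chase 'b': 0 ⇒ 14;  out=∅∪out(14)={4}
  fail(6) 'cb': from fail(5)=0 chase 'b': 0 ⇒ 14;  out=∅∪out(14)={4}
  fail(15) 'bb': from fail(14)=0 chase 'b': 0 ⇒ 14;  out=∅∪out(14)={4}
  fail(17) 'aa': from fail(1)=0 chase 'a': 0 ⇒ 1;  out={5}∪out(1)={5}
  fail(3) 'aba': from fail(2)=14 chase 'a': 14→0 ⇒ 1;  out=∅∪out(1)=∅
  fail(7) 'cbc': from fail(6)=14 chase 'c': 14→0 ⇒ 5;  out=∅∪out(5)=∅
  fail(11) 'cba': from fail(6)=14 chase 'a': 14→0 ⇒ 1;  out=∅∪out(1)=∅
  fail(16) 'bbb': from fail(15)=14 chase 'b': 14 ⇒ 15;  out={3}∪out(15)={3,4}
  fail(4) 'abaa': from fail(3)=1 chase 'a': 1 ⇒ 17;  out={0}∪out(17)={0,5}
  fail(8) 'cbcc': from fail(7)=5 chase 'c': 5→0 ⇒ 5;  out=∅∪out(5)=∅
  fail(12) 'cbac': from fail(11)=1 chase 'c': 1→0 ⇒ 5;  out=∅∪out(5)=∅
  fail(9) 'cbcca': from fail(8)=5 chase 'a': 5→0 ⇒ 1;  out=∅∪out(1)=∅
  fail(13) 'cbacb': from fail(12)=5 chase 'b': 5 ⇒ 6;  out={2}∪out(6)={2,4}
  fail(10) 'cbccaa': from fail(9)=1 chase 'a': 1 ⇒ 17;  out={1}∪out(17)={1,5}

Text stream:
[0] read 'a'  n0⇒n1
[1] read 'c'  n1⇒n5 (fail-walked)
[2] read 'c'  n5⇒n5 (fail-walked)
[3] read 'b'  n5⇒n6  ** P4@[3:3]
[4] read 'a'  n6⇒n11
[5] read 'c'  n11⇒n12
[6] read 'b'  n12⇒n13  ** P2@[2:6],P4@[6:6]
[7] read 'b'  n13⇒n15 (fail-walked)  ** P4@[7:7]
[8] read 'b'  n15⇒n16  ** P3@[6:8],P4@[8:8]
[9] read 'a'  n16⇒n1 (fail-walked)
[10] read 'a'  n1⇒n17  ** P5@[9:10]
[11] read 'b'  n17⇒n2 (fail-walked)  ** P4@[11:11]
[12] read 'a'  n2⇒n3
[13] read 'a'  n3⇒n4  ** P0@[10:13],P5@[12:13]
[14] read 'a'  n4⇒n17 (fail-walked)  ** P5@[13:14]
[15] read 'c'  n17⇒n5 (fail-walked)
[16] read 'b'  n5⇒n6  ** P4@[16:16]
[17] read 'a'  n6⇒n11
[18] read 'c'  n11⇒n12
[19] read 'b'  n12⇒n13  ** P2@[15:19],P4@[19:19]
[20] read 'b'  n13⇒n15 (fail-walked)  ** P4@[20:20]
[21] read 'a'  n15⇒n1 (fail-walked)
[22] read 'c'  n1⇒n5 (fail-walked)
[23] read 'b'  n5⇒n6  ** P4@[23:23]
[24] read 'a'  n6⇒n11
[25] read 'c'  n11⇒n12
[26] read 'b'  n12⇒n13  ** P2@[22:26],P4@[26:26]
[27] read 'b'  n13⇒n15 (fail-walked)  ** P4@[27:27]
[28] read 'c'  n15⇒n5 (fail-walked)
[29] read 'a'  n5⇒n1 (fail-walked)
[30] read 'a'  n1⇒n17  ** P5@[29:30]
[31] read 'a'  n17⇒n17 (fail-walked)  ** P5@[30:31]
[32] read 'a'  n17⇒n17 (fail-walked)  ** P5@[31:32]
[33] read 'c'  n17⇒n5 (fail-walked)
[34] read 'c'  n5⇒n5 (fail-walked)
[35] read 'b'  n5⇒n6  ** P4@[35:35]
[36] read 'a'  n6⇒n11
[37] read 'c'  n11⇒n12
[38] read 'a'  n12⇒n1 (fail-walked)
[39] read 'b'  n1⇒n2  ** P4@[39:39]
[40] read 'a'  n2⇒n3
[41] read 'c'  n3⇒n5 (fail-walked)
[42] read 'b'  n5⇒n6  ** P4@[42:42]
[43] read 'a'  n6⇒n11
[44] read 'c'  n11⇒n12
[45] read 'b'  n12⇒n13  ** P2@[41:45],P4@[45:45]
[46] read 'c'  n13⇒n7 (fail-walked)
[47] read 'c'  n7⇒n8
[48] read 'a'  n8⇒n9
[49] read 'a'  n9⇒n10  ** P1@[44:49],P5@[48:49]
[50] read 'a'  n10⇒n17 (fail-walked)  ** P5@[49:50]
[51] read 'a'  n17⇒n17 (fail-walked)  ** P5@[50:51]
[52] read 'b'  n17⇒n2 (fail-walked)  ** P4@[52:52]
[53] read 'a'  n2⇒n3
[54] read 'a'  n3⇒n4  ** P0@[51:54],P5@[53:54]
[55] read 'c'  n4⇒n5 (fail-walked)
[56] read 'a'  n5⇒n1 (fail-walked)
[57] read 'a'  n1⇒n17  ** P5@[56:57]
[58] read 'b'  n17⇒n2 (fail-walked)  ** P4@[58:58]
[59] read 'c'  n2⇒n5 (fail-walked)
[60] read 'b'  n5⇒n6  ** P4@[60:60]
[61] read 'c'  n6⇒n7
[62] read 'c'  n7⇒n8
[63] read 'a'  n8⇒n9
[64] read 'a'  n9⇒n10  ** P1@[59:64],P5@[63:64]
[65] read 'a'  n10⇒n17 (fail-walked)  ** P5@[64:65]
[66] read 'c'  n17⇒n5 (fail-walked)
[67] read 'b'  n5⇒n6  ** P4@[67:67]
[68] read 'b'  n6⇒n15 (fail-walked)  ** P4@[68:68]

Result: [[3,4],[6,2],[6,4],[7,4],[8,3],[8,4],[10,5],[11,4],[13,0],[13,5],[14,5],[16,4],[19,2],[19,4],[20,4],[23,4],[26,2],[26,4],[27,4],[30,5],[31,5],[32,5],[35,4],[39,4],[42,4],[45,2],[45,4],[49,1],[49,5],[50,5],[51,5],[52,4],[54,0],[54,5],[57,5],[58,4],[60,4],[64,1],[64,5],[65,5],[67,4],[68,4]]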